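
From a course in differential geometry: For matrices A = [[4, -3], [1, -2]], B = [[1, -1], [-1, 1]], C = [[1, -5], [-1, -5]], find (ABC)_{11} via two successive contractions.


(ABC)_{11} = sum_m (AB)_{1m} C_{m1}. First compute row 1 of AB.
(AB)_{11} = 4*1 + -3*-1 = 7
(AB)_{12} = 4*-1 + -3*1 = -7
Now contract with column 1 of C:
(AB)_{11} * C_{11} = 7 * 1 = 7
(AB)_{12} * C_{21} = -7 * -1 = 7
(ABC)_{11} = 7 + 7 = 14

14


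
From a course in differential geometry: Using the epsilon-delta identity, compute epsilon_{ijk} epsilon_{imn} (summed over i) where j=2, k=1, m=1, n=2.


Using the identity: epsilon_{ijk} epsilon_{imn} = delta_{jm} delta_{kn} - delta_{jn} delta_{km}.
delta_{21} = 0
delta_{12} = 0
delta_{22} = 1
delta_{11} = 1
Result = 0 * 0 - 1 * 1 = 0 - 1 = -1

-1


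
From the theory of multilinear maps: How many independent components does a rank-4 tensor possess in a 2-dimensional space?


The number of components of a rank-r tensor in d dimensions is d^r.
Here d = 2 and r = 4.
2^4 = 16

16


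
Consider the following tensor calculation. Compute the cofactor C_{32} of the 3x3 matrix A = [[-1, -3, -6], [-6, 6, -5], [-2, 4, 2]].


To find cofactor C_{32}, delete row 3 and column 2.
The resulting 2x2 submatrix is: [[-1, -6], [-6, -5]]
Minor M_{32} = -1*-5 - -6*-6
  = 5 - 36 = -31
Sign = (-1)^(3+2) = (-1)^5 = -1
Cofactor C_{32} = -1 * -31 = 31

31


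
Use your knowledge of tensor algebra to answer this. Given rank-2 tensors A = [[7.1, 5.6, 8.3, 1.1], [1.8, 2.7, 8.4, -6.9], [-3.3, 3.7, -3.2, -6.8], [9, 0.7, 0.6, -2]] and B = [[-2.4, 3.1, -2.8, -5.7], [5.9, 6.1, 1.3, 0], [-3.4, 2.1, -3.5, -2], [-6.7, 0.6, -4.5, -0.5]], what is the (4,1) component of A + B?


Tensor addition is component-wise: (A + B)_{ij} = A_{ij} + B_{ij}.
A_{41} = 9
B_{41} = -6.7
(A + B)_{41} = 9 + -6.7 = 2.3

2.3


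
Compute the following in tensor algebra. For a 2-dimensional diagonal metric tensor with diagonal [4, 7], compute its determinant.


For a diagonal metric, the determinant is the product of diagonal entries.
Diagonal entries: 4, 7
det(g) = 4 * 7 = 28

28


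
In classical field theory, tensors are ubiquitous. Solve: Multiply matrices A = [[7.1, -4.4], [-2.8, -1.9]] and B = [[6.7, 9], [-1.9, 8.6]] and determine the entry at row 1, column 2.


(AB)_{ij} = sum_k A_{ik} B_{kj}.
For i=1, j=2:
A_{11} * B_{12} = 7.1 * 9 = 63.9
A_{12} * B_{22} = -4.4 * 8.6 = -37.84
Sum = 63.9 + -37.84 = 26.06

26.06


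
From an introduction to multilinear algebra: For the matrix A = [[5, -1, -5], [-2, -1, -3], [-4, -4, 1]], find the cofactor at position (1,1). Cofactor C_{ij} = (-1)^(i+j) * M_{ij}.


To find cofactor C_{11}, delete row 1 and column 1.
The resulting 2x2 submatrix is: [[-1, -3], [-4, 1]]
Minor M_{11} = -1*1 - -3*-4
  = -1 - 12 = -13
Sign = (-1)^(1+1) = (-1)^2 = 1
Cofactor C_{11} = 1 * -13 = -13

-13


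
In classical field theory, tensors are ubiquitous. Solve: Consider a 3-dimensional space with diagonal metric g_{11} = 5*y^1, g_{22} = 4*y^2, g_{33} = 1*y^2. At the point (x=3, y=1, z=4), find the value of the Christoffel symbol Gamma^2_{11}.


For a diagonal metric, Gamma^k_{ij} = (1/2) g^{kk} (dg_{ik}/dx_j + dg_{jk}/dx_i - dg_{ij}/dx_k).
The metric is diagonal, so g_{ab} = 0 for a != b.
At the given point: g_{11} = 5, g_{22} = 4, g_{33} = 1
g^{22} = 1/4
dg_{12}/dx_1 = 0 (off-diagonal)
dg_{12}/dx_1 = 0 (off-diagonal)
dg_{11}/dx_2 = dg_{11}/dx_2 = 5
Numerator = 0 + 0 - 5 = -5
Gamma^2_{11} = -5 / (2 * 4) = -5/8

-5/8


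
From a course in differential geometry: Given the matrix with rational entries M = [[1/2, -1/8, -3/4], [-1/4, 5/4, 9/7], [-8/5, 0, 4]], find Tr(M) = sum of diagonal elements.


The trace is the sum of diagonal entries.
Diagonal: M[1,1] = 1/2, M[2,2] = 5/4, M[3,3] = 4
Tr(M) = 1/2 + 5/4 + 4
Computing step by step:
After adding M[1,1]: 1/2
After adding M[2,2]: 7/4
After adding M[3,3]: 23/4
Tr(M) = 23/4

23/4


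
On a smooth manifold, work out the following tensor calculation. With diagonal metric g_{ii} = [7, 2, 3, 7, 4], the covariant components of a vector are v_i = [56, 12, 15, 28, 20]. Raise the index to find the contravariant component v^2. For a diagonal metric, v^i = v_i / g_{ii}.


To raise an index with a diagonal metric: v^i = v_i / g_{ii}.
For index 2: v_2 = 12, g_{22} = 2
v^2 = 12 / 2 = 6

6


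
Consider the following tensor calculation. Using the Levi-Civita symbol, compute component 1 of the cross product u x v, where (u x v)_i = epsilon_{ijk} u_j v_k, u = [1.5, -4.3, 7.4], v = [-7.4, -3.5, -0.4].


(u x v)_1 = sum_{j,k} epsilon_{1jk} u_j v_k. Only permutations of (1,2,3) contribute; the two non-zero terms are:
eps_{123} u_2 v_3 = 1 * -4.3 * -0.4 = 1.72
eps_{132} u_3 v_2 = -1 * 7.4 * -3.5 = 25.9
(u x v)_1 = 27.62

27.62


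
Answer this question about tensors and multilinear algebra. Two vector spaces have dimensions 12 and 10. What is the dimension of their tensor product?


The dimension of a tensor product is the product of dimensions.
dim(V) = 12, dim(W) = 10
dim(V (x) W) = 12 * 10 = 120

120


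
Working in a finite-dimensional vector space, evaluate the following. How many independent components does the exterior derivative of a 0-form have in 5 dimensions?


The exterior derivative of a p-form is a (p+1)-form.
Its number of independent components is C(n, p+1).
n = 5, p+1 = 1
C(5, 1) = 5

5


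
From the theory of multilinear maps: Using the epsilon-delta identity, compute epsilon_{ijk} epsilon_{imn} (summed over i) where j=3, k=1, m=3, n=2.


Using the identity: epsilon_{ijk} epsilon_{imn} = delta_{jm} delta_{kn} - delta_{jn} delta_{km}.
delta_{33} = 1
delta_{12} = 0
delta_{32} = 0
delta_{13} = 0
Result = 1 * 0 - 0 * 0 = 0 - 0 = 0

0


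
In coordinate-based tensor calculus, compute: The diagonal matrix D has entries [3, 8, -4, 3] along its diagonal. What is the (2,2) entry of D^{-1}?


For a diagonal matrix, the inverse has entries (D^{-1})_{ii} = 1/d_{ii}.
The diagonal entries are: d_{11} = 3, d_{22} = 8, d_{33} = -4, d_{44} = 3
We need (D^{-1})_{22} = 1/d_{22} = 1/8 = 1/8

1/8


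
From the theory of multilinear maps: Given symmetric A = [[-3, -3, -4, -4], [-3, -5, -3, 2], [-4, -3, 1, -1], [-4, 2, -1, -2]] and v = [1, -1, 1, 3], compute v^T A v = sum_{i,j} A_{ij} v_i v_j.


First compute Av:
(Av)_1 = -3*1 + -3*-1 + -4*1 + -4*3 = -16
(Av)_2 = -3*1 + -5*-1 + -3*1 + 2*3 = 5
(Av)_3 = -4*1 + -3*-1 + 1*1 + -1*3 = -3
(Av)_4 = -4*1 + 2*-1 + -1*1 + -2*3 = -13
Av = [-16, 5, -3, -13]
Then v^T (Av) = 1*-16 + -1*5 + 1*-3 + 3*-13
= -16 + -5 + -3 + -39 = -63

-63


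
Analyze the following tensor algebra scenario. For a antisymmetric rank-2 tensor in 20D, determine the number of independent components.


A antisymmetric rank-2 tensor in d dimensions has d(d-1)/2 independent components.
d = 20
d(d-1)/2 = 20 * 19 / 2 = 380 / 2 = 190

190


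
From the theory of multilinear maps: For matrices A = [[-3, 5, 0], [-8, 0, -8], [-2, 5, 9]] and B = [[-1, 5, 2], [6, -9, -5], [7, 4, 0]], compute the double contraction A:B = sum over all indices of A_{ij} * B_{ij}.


A:B = sum over all i,j of A_{ij} * B_{ij}.
Row 1: -3*-1=3, 5*5=25, 0*2=0 => row sum = 28
Row 2: -8*6=-48, 0*-9=0, -8*-5=40 => row sum = -8
Row 3: -2*7=-14, 5*4=20, 9*0=0 => row sum = 6
Total = 28 + -8 + 6 = 26

26


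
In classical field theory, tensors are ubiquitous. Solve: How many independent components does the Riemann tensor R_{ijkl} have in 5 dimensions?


The Riemann tensor in d dimensions has d^2(d^2 - 1)/12 independent components.
d = 5, so d^2 = 25
d^2 - 1 = 24
d^2(d^2 - 1) = 25 * 24 = 600
Divide by 12: 600 / 12 = 50

50


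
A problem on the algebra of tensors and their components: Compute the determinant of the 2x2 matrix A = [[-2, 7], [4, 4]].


For a 2x2 matrix [[a, b], [c, d]], det = a*d - b*c.
a = -2, b = 7, c = 4, d = 4
a*d = -2 * 4 = -8
b*c = 7 * 4 = 28
det = -8 - 28 = -36

-36


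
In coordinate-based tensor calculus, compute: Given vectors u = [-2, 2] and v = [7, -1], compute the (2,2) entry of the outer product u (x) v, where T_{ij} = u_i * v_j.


The outer product entry T_{ij} = u_i * v_j.
We need i=2, j=2.
u_2 = 2, v_2 = -1
T_{2,2} = 2 * -1 = -2

-2


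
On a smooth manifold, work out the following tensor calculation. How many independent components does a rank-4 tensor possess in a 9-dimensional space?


The number of components of a rank-r tensor in d dimensions is d^r.
Here d = 9 and r = 4.
9^4 = 6561

6561


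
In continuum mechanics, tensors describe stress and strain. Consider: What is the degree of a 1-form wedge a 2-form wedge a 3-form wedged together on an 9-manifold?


The degree of a wedge product is the sum of the degrees of the individual forms.
Degrees: 1, 2, 3
Total degree = 1 + 2 + 3 = 6

6


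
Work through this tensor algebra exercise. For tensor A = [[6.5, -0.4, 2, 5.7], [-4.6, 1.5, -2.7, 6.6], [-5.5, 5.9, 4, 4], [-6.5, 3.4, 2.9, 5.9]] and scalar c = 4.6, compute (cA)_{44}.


Scalar multiplication: (cA)_{ij} = c * A_{ij}.
c = 4.6
A_{44} = 5.9
(cA)_{44} = 4.6 * 5.9 = 27.14

27.14


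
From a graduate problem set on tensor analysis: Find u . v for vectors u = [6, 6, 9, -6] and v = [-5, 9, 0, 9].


The inner product u . v = sum of u_i * v_i.
Term-by-term: 6 * -5, 6 * 9, 9 * 0, -6 * 9
Products: -30, 54, 0, -54
Sum = -30 + 54 + 0 + -54 = -30

-30


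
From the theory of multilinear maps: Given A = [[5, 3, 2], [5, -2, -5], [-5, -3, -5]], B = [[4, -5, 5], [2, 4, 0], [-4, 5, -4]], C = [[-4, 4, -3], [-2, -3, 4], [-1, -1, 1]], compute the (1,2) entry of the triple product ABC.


(ABC)_{12} = sum_m (AB)_{1m} C_{m2}. First compute row 1 of AB.
(AB)_{11} = 5*4 + 3*2 + 2*-4 = 18
(AB)_{12} = 5*-5 + 3*4 + 2*5 = -3
(AB)_{13} = 5*5 + 3*0 + 2*-4 = 17
Now contract with column 2 of C:
(AB)_{11} * C_{12} = 18 * 4 = 72
(AB)_{12} * C_{22} = -3 * -3 = 9
(AB)_{13} * C_{32} = 17 * -1 = -17
(ABC)_{12} = 72 + 9 + -17 = 64

64


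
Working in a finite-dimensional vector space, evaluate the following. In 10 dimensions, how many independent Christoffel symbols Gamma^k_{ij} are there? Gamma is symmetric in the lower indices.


Christoffel symbols Gamma^k_{ij} are symmetric in i,j, so there are d * d(d+1)/2 independent symbols.
d = 10
d(d+1)/2 = 10 * 11 / 2 = 55
Total = 10 * 55 = 550

550


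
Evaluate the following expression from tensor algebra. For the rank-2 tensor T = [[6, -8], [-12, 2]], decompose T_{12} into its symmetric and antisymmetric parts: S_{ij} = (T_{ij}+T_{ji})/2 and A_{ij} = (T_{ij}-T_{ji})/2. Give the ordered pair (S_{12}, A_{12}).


T_{12} = -8
T_{21} = -12
S_{12} = (-8 + -12)/2 = -20/2 = -10
A_{12} = (-8 - -12)/2 = 4/2 = 2
Check: S + A = -10 + 2 = -8 = T_{12}.

(-10, 2)


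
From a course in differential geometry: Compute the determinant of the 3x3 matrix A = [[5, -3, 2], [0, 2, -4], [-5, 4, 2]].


Expanding along the first row, det(A) = a11*M_11 - a12*M_12 + a13*M_13, where M_1j is the (1,j) minor.
Minor M_11 = 2*2 - -4*4 = 20
Minor M_12 = 0*2 - -4*-5 = -20
Minor M_13 = 0*4 - 2*-5 = 10
det = 5*(20) - -3*(-20) + 2*(10)
    = 100 - 60 + 20
    = 60

60


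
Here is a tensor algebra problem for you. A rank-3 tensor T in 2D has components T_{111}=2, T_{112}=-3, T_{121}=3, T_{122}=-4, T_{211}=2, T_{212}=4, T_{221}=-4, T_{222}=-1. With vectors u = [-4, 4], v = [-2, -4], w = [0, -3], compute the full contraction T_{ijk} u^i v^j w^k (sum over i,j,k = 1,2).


S = sum over i,j,k of T_{ijk} u_i v_j w_k. Expanding all 8 terms:
T_{111}*u_1*v_1*w_1 = 2*-4*-2*0 = 0  (running total: 0)
T_{112}*u_1*v_1*w_2 = -3*-4*-2*-3 = 72  (running total: 72)
T_{121}*u_1*v_2*w_1 = 3*-4*-4*0 = 0  (running total: 72)
T_{122}*u_1*v_2*w_2 = -4*-4*-4*-3 = 192  (running total: 264)
T_{211}*u_2*v_1*w_1 = 2*4*-2*0 = 0  (running total: 264)
T_{212}*u_2*v_1*w_2 = 4*4*-2*-3 = 96  (running total: 360)
T_{221}*u_2*v_2*w_1 = -4*4*-4*0 = 0  (running total: 360)
T_{222}*u_2*v_2*w_2 = -1*4*-4*-3 = -48  (running total: 312)
S = 312

312


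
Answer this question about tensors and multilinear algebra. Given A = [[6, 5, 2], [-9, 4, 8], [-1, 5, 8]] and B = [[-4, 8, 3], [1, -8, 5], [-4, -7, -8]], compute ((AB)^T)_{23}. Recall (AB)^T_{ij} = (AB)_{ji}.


(AB)^T_{ij} = (AB)_{ji} = sum_k A_{jk} B_{ki}.
For i=2, j=3 we need (AB)_{32}:
A_{31} * B_{12} = -1 * 8 = -8
A_{32} * B_{22} = 5 * -8 = -40
A_{33} * B_{32} = 8 * -7 = -56
Sum = -8 + -40 + -56 = -104

-104


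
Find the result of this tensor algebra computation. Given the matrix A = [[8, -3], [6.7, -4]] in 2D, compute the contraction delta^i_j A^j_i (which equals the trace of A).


The contraction (trace) of a rank-2 tensor is the sum of its diagonal elements.
Diagonal entries: A[1,1] = 8, A[2,2] = -4
Tr(A) = 8 + -4 = 4

4


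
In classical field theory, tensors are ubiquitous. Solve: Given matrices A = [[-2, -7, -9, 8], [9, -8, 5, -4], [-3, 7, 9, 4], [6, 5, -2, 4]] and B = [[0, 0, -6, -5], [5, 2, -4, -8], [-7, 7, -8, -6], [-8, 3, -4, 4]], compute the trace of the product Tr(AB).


Tr(AB) = sum_i (AB)_{ii} where (AB)_{ii} = sum_k A_{ik} B_{ki}.
(AB)_{11} = -2*0 + -7*5 + -9*-7 + 8*-8 = -36
(AB)_{22} = 9*0 + -8*2 + 5*7 + -4*3 = 7
(AB)_{33} = -3*-6 + 7*-4 + 9*-8 + 4*-4 = -98
(AB)_{44} = 6*-5 + 5*-8 + -2*-6 + 4*4 = -42
Tr(AB) = -36 + 7 + -98 + -42 = -169

-169


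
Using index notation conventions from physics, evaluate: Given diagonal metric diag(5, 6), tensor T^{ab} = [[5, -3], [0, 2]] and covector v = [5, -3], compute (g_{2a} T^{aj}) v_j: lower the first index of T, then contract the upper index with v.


Step 1: lower the first index. For a diagonal metric, g_{ia} T^{aj} = g_{ii} T^{ij} (no sum on i).
g_{22} = 6
S_2{}^1 = 6 * T^{21} = 6 * 0 = 0
S_2{}^2 = 6 * T^{22} = 6 * 2 = 12
Step 2: contract S_2{}^j with v_j.
S_2{}^1 * v_1 = 0 * 5 = 0
S_2{}^2 * v_2 = 12 * -3 = -36
Result = 0 + -36 = -36

-36


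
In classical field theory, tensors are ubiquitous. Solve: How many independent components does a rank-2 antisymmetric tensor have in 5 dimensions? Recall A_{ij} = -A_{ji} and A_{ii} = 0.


An antisymmetric rank-2 tensor satisfies A_{ij} = -A_{ji}, so diagonal entries are zero.
The independent components are the upper-triangular entries: C(n, 2) = n(n-1)/2.
n = 5
C(5, 2) = 5 * 4 / 2 = 20 / 2 = 10

10


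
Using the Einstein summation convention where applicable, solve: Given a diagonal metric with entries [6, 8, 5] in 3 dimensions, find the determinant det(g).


For a diagonal metric, the determinant is the product of diagonal entries.
Diagonal entries: 6, 8, 5
det(g) = 6 * 8 * 5 = 240

240


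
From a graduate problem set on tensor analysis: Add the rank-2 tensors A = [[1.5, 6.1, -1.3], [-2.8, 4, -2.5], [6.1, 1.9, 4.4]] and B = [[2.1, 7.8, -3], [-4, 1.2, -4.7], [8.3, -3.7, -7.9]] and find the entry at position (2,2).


Tensor addition is component-wise: (A + B)_{ij} = A_{ij} + B_{ij}.
A_{22} = 4
B_{22} = 1.2
(A + B)_{22} = 4 + 1.2 = 5.2

5.2


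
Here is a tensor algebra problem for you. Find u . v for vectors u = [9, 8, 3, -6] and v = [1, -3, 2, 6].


The inner product u . v = sum of u_i * v_i.
Term-by-term: 9 * 1, 8 * -3, 3 * 2, -6 * 6
Products: 9, -24, 6, -36
Sum = 9 + -24 + 6 + -36 = -45

-45


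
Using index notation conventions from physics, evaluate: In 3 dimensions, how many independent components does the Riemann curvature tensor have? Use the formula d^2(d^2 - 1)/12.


The Riemann tensor in d dimensions has d^2(d^2 - 1)/12 independent components.
d = 3, so d^2 = 9
d^2 - 1 = 8
d^2(d^2 - 1) = 9 * 8 = 72
Divide by 12: 72 / 12 = 6

6


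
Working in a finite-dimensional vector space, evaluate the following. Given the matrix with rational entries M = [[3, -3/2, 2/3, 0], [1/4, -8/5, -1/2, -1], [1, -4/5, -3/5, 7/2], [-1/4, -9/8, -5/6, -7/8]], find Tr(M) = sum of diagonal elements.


The trace is the sum of diagonal entries.
Diagonal: M[1,1] = 3, M[2,2] = -8/5, M[3,3] = -3/5, M[4,4] = -7/8
Tr(M) = 3 + -8/5 + -3/5 + -7/8
Computing step by step:
After adding M[1,1]: 3
After adding M[2,2]: 7/5
After adding M[3,3]: 4/5
After adding M[4,4]: -3/40
Tr(M) = -3/40

-3/40


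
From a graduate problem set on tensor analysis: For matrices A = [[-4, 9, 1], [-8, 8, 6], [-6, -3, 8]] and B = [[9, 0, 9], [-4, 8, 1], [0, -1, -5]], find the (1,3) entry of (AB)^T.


(AB)^T_{ij} = (AB)_{ji} = sum_k A_{jk} B_{ki}.
For i=1, j=3 we need (AB)_{31}:
A_{31} * B_{11} = -6 * 9 = -54
A_{32} * B_{21} = -3 * -4 = 12
A_{33} * B_{31} = 8 * 0 = 0
Sum = -54 + 12 + 0 = -42

-42


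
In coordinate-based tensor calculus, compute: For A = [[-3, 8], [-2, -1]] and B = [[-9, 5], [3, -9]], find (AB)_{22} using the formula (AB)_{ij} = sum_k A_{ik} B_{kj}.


(AB)_{ij} = sum_k A_{ik} B_{kj}.
For i=2, j=2:
A_{21} * B_{12} = -2 * 5 = -10
A_{22} * B_{22} = -1 * -9 = 9
Sum = -10 + 9 = -1

-1


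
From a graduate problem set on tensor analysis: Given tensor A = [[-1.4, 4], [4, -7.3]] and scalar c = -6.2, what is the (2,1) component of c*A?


Scalar multiplication: (cA)_{ij} = c * A_{ij}.
c = -6.2
A_{21} = 4
(cA)_{21} = -6.2 * 4 = -24.8

-24.8


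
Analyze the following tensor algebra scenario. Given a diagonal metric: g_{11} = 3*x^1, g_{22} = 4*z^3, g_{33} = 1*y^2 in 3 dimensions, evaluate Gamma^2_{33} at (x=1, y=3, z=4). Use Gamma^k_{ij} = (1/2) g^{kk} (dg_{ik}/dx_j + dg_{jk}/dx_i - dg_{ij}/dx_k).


For a diagonal metric, Gamma^k_{ij} = (1/2) g^{kk} (dg_{ik}/dx_j + dg_{jk}/dx_i - dg_{ij}/dx_k).
The metric is diagonal, so g_{ab} = 0 for a != b.
At the given point: g_{11} = 3, g_{22} = 256, g_{33} = 9
g^{22} = 1/256
dg_{32}/dx_3 = 0 (off-diagonal)
dg_{32}/dx_3 = 0 (off-diagonal)
dg_{33}/dx_2 = dg_{33}/dx_2 = 6
Numerator = 0 + 0 - 6 = -6
Gamma^2_{33} = -6 / (2 * 256) = -3/256

-3/256


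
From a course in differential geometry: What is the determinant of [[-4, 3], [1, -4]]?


For a 2x2 matrix [[a, b], [c, d]], det = a*d - b*c.
a = -4, b = 3, c = 1, d = -4
a*d = -4 * -4 = 16
b*c = 3 * 1 = 3
det = 16 - 3 = 13

13


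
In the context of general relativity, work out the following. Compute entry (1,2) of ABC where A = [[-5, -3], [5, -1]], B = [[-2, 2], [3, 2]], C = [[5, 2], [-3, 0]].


(ABC)_{12} = sum_m (AB)_{1m} C_{m2}. First compute row 1 of AB.
(AB)_{11} = -5*-2 + -3*3 = 1
(AB)_{12} = -5*2 + -3*2 = -16
Now contract with column 2 of C:
(AB)_{11} * C_{12} = 1 * 2 = 2
(AB)_{12} * C_{22} = -16 * 0 = 0
(ABC)_{12} = 2 + 0 = 2

2


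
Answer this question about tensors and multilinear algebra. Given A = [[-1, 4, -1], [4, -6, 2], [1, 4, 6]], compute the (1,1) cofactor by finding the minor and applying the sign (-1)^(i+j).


To find cofactor C_{11}, delete row 1 and column 1.
The resulting 2x2 submatrix is: [[-6, 2], [4, 6]]
Minor M_{11} = -6*6 - 2*4
  = -36 - 8 = -44
Sign = (-1)^(1+1) = (-1)^2 = 1
Cofactor C_{11} = 1 * -44 = -44

-44


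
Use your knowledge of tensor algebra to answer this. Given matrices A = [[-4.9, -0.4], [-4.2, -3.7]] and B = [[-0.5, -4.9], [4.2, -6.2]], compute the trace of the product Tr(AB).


Tr(AB) = sum_i (AB)_{ii} where (AB)_{ii} = sum_k A_{ik} B_{ki}.
(AB)_{11} = -4.9*-0.5 + -0.4*4.2 = 0.77
(AB)_{22} = -4.2*-4.9 + -3.7*-6.2 = 43.52
Tr(AB) = 0.77 + 43.52 = 44.29

44.29


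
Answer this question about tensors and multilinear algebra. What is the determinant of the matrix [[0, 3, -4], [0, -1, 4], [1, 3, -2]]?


Expanding along the first row, det(A) = a11*M_11 - a12*M_12 + a13*M_13, where M_1j is the (1,j) minor.
Minor M_11 = -1*-2 - 4*3 = -10
Minor M_12 = 0*-2 - 4*1 = -4
Minor M_13 = 0*3 - -1*1 = 1
det = 0*(-10) - 3*(-4) + -4*(1)
    = 0 - -12 + -4
    = 8

8


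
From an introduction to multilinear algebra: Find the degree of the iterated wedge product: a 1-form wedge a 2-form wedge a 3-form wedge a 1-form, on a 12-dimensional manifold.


The degree of a wedge product is the sum of the degrees of the individual forms.
Degrees: 1, 2, 3, 1
Total degree = 1 + 2 + 3 + 1 = 7

7


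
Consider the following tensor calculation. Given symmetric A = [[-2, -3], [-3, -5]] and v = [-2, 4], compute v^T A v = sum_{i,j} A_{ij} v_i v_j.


First compute Av:
(Av)_1 = -2*-2 + -3*4 = -8
(Av)_2 = -3*-2 + -5*4 = -14
Av = [-8, -14]
Then v^T (Av) = -2*-8 + 4*-14
= 16 + -56 = -40

-40


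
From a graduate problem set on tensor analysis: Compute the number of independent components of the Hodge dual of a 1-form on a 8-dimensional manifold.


The Hodge dual of a p-form on an n-dimensional manifold is an (n-p)-form.
n = 8, p = 1, so dual degree = 8 - 1 = 7
The number of components is C(n, n-p) = C(8, 7) = 8

8


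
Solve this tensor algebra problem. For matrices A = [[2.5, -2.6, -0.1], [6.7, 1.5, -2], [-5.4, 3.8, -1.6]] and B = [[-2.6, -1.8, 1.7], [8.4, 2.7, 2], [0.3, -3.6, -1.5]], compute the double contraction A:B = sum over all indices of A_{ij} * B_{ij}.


A:B = sum over all i,j of A_{ij} * B_{ij}.
Row 1: 2.5*-2.6=-6.5, -2.6*-1.8=4.68, -0.1*1.7=-0.17 => row sum = -1.99
Row 2: 6.7*8.4=56.28, 1.5*2.7=4.05, -2*2=-4 => row sum = 56.33
Row 3: -5.4*0.3=-1.62, 3.8*-3.6=-13.68, -1.6*-1.5=2.4 => row sum = -12.9
Total = -1.99 + 56.33 + -12.9 = 41.44

41.44


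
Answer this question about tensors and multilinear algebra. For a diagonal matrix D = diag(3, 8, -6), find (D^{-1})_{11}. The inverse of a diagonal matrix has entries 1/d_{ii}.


For a diagonal matrix, the inverse has entries (D^{-1})_{ii} = 1/d_{ii}.
The diagonal entries are: d_{11} = 3, d_{22} = 8, d_{33} = -6
We need (D^{-1})_{11} = 1/d_{11} = 1/3 = 1/3

1/3


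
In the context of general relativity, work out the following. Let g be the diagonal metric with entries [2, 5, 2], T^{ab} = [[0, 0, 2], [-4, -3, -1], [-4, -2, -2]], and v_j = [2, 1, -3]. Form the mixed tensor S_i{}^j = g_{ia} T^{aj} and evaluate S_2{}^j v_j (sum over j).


Step 1: lower the first index. For a diagonal metric, g_{ia} T^{aj} = g_{ii} T^{ij} (no sum on i).
g_{22} = 5
S_2{}^1 = 5 * T^{21} = 5 * -4 = -20
S_2{}^2 = 5 * T^{22} = 5 * -3 = -15
S_2{}^3 = 5 * T^{23} = 5 * -1 = -5
Step 2: contract S_2{}^j with v_j.
S_2{}^1 * v_1 = -20 * 2 = -40
S_2{}^2 * v_2 = -15 * 1 = -15
S_2{}^3 * v_3 = -5 * -3 = 15
Result = -40 + -15 + 15 = -40

-40


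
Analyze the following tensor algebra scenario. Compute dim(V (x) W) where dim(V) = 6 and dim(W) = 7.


The dimension of a tensor product is the product of dimensions.
dim(V) = 6, dim(W) = 7
dim(V (x) W) = 6 * 7 = 42

42


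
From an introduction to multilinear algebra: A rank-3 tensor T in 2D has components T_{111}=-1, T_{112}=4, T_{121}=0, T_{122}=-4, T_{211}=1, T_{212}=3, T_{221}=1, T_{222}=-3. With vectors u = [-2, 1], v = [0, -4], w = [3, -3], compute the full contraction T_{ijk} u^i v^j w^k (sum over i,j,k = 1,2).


S = sum over i,j,k of T_{ijk} u_i v_j w_k. Expanding all 8 terms:
T_{111}*u_1*v_1*w_1 = -1*-2*0*3 = 0  (running total: 0)
T_{112}*u_1*v_1*w_2 = 4*-2*0*-3 = 0  (running total: 0)
T_{121}*u_1*v_2*w_1 = 0*-2*-4*3 = 0  (running total: 0)
T_{122}*u_1*v_2*w_2 = -4*-2*-4*-3 = 96  (running total: 96)
T_{211}*u_2*v_1*w_1 = 1*1*0*3 = 0  (running total: 96)
T_{212}*u_2*v_1*w_2 = 3*1*0*-3 = 0  (running total: 96)
T_{221}*u_2*v_2*w_1 = 1*1*-4*3 = -12  (running total: 84)
T_{222}*u_2*v_2*w_2 = -3*1*-4*-3 = -36  (running total: 48)
S = 48

48


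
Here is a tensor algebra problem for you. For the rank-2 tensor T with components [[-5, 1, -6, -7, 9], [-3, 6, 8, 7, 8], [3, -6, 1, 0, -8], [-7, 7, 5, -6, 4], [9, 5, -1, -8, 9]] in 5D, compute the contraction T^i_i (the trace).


The contraction (trace) of a rank-2 tensor is the sum of its diagonal elements.
Diagonal entries: A[1,1] = -5, A[2,2] = 6, A[3,3] = 1, A[4,4] = -6, A[5,5] = 9
Tr(A) = -5 + 6 + 1 + -6 + 9 = 5

5


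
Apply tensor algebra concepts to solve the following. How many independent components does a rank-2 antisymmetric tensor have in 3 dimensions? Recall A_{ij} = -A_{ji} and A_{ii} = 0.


An antisymmetric rank-2 tensor satisfies A_{ij} = -A_{ji}, so diagonal entries are zero.
The independent components are the upper-triangular entries: C(n, 2) = n(n-1)/2.
n = 3
C(3, 2) = 3 * 2 / 2 = 6 / 2 = 3

3


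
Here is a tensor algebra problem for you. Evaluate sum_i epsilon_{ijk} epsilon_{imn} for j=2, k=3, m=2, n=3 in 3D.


Using the identity: epsilon_{ijk} epsilon_{imn} = delta_{jm} delta_{kn} - delta_{jn} delta_{km}.
delta_{22} = 1
delta_{33} = 1
delta_{23} = 0
delta_{32} = 0
Result = 1 * 1 - 0 * 0 = 1 - 0 = 1

1


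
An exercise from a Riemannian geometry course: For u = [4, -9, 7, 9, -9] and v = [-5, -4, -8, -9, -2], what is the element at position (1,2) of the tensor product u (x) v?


The outer product entry T_{ij} = u_i * v_j.
We need i=1, j=2.
u_1 = 4, v_2 = -4
T_{1,2} = 4 * -4 = -16

-16


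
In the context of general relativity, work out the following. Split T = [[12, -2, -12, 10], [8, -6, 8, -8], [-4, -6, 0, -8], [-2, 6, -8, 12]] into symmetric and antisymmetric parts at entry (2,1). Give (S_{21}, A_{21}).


T_{21} = 8
T_{12} = -2
S_{21} = (8 + -2)/2 = 6/2 = 3
A_{21} = (8 - -2)/2 = 10/2 = 5
Check: S + A = 3 + 5 = 8 = T_{21}.

(3, 5)


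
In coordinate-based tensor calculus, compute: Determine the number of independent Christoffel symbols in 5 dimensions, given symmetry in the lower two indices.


Christoffel symbols Gamma^k_{ij} are symmetric in i,j, so there are d * d(d+1)/2 independent symbols.
d = 5
d(d+1)/2 = 5 * 6 / 2 = 15
Total = 5 * 15 = 75

75


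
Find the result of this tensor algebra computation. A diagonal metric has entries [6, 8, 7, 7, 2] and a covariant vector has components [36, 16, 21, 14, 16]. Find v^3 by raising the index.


To raise an index with a diagonal metric: v^i = v_i / g_{ii}.
For index 3: v_3 = 21, g_{33} = 7
v^3 = 21 / 7 = 3

3


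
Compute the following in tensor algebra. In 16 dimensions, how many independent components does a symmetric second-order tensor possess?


A symmetric rank-2 tensor in d dimensions has d(d+1)/2 independent components.
d = 16
d(d+1)/2 = 16 * 17 / 2 = 272 / 2 = 136

136


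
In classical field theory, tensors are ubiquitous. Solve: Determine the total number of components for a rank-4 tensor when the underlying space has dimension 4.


The number of components of a rank-r tensor in d dimensions is d^r.
Here d = 4 and r = 4.
4^4 = 256

256


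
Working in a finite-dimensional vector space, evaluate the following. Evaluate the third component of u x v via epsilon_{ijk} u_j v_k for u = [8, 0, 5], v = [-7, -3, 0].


(u x v)_3 = sum_{j,k} epsilon_{3jk} u_j v_k. Only permutations of (1,2,3) contribute; the two non-zero terms are:
eps_{312} u_1 v_2 = 1 * 8 * -3 = -24
eps_{321} u_2 v_1 = -1 * 0 * -7 = 0
(u x v)_3 = -24

-24


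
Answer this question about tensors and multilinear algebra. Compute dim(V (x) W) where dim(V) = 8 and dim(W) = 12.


The dimension of a tensor product is the product of dimensions.
dim(V) = 8, dim(W) = 12
dim(V (x) W) = 8 * 12 = 96

96


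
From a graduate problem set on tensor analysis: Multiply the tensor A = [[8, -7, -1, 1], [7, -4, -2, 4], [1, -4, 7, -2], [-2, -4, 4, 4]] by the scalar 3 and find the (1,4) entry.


Scalar multiplication: (cA)_{ij} = c * A_{ij}.
c = 3
A_{14} = 1
(cA)_{14} = 3 * 1 = 3

3


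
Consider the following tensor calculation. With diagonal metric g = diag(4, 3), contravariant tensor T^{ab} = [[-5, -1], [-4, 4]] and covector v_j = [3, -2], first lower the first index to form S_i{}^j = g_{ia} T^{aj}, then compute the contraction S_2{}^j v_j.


Step 1: lower the first index. For a diagonal metric, g_{ia} T^{aj} = g_{ii} T^{ij} (no sum on i).
g_{22} = 3
S_2{}^1 = 3 * T^{21} = 3 * -4 = -12
S_2{}^2 = 3 * T^{22} = 3 * 4 = 12
Step 2: contract S_2{}^j with v_j.
S_2{}^1 * v_1 = -12 * 3 = -36
S_2{}^2 * v_2 = 12 * -2 = -24
Result = -36 + -24 = -60

-60


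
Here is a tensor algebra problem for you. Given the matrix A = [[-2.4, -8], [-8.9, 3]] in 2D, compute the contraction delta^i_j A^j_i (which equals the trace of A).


The contraction (trace) of a rank-2 tensor is the sum of its diagonal elements.
Diagonal entries: A[1,1] = -2.4, A[2,2] = 3
Tr(A) = -2.4 + 3 = 0.6

0.6


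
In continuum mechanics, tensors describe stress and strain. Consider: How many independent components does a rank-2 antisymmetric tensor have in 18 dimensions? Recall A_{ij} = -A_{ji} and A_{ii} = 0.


An antisymmetric rank-2 tensor satisfies A_{ij} = -A_{ji}, so diagonal entries are zero.
The independent components are the upper-triangular entries: C(n, 2) = n(n-1)/2.
n = 18
C(18, 2) = 18 * 17 / 2 = 306 / 2 = 153

153


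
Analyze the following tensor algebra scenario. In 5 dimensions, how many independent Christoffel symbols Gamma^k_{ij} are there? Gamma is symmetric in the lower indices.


Christoffel symbols Gamma^k_{ij} are symmetric in i,j, so there are d * d(d+1)/2 independent symbols.
d = 5
d(d+1)/2 = 5 * 6 / 2 = 15
Total = 5 * 15 = 75

75


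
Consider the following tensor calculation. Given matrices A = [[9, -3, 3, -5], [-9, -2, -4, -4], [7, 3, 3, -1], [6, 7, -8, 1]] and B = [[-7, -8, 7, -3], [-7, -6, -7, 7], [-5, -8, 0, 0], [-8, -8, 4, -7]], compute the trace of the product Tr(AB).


Tr(AB) = sum_i (AB)_{ii} where (AB)_{ii} = sum_k A_{ik} B_{ki}.
(AB)_{11} = 9*-7 + -3*-7 + 3*-5 + -5*-8 = -17
(AB)_{22} = -9*-8 + -2*-6 + -4*-8 + -4*-8 = 148
(AB)_{33} = 7*7 + 3*-7 + 3*0 + -1*4 = 24
(AB)_{44} = 6*-3 + 7*7 + -8*0 + 1*-7 = 24
Tr(AB) = -17 + 148 + 24 + 24 = 179

179


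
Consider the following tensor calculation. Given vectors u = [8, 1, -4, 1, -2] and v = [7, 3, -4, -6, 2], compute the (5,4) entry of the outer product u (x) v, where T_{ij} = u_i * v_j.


The outer product entry T_{ij} = u_i * v_j.
We need i=5, j=4.
u_5 = -2, v_4 = -6
T_{5,4} = -2 * -6 = 12

12


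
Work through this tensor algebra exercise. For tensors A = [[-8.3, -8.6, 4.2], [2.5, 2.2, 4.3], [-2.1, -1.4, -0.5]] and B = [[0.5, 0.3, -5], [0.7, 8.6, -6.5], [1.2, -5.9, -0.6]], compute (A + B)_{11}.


Tensor addition is component-wise: (A + B)_{ij} = A_{ij} + B_{ij}.
A_{11} = -8.3
B_{11} = 0.5
(A + B)_{11} = -8.3 + 0.5 = -7.8

-7.8


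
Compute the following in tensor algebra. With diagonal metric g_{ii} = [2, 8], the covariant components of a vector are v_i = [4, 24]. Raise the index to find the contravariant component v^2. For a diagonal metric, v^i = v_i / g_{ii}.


To raise an index with a diagonal metric: v^i = v_i / g_{ii}.
For index 2: v_2 = 24, g_{22} = 8
v^2 = 24 / 8 = 3

3


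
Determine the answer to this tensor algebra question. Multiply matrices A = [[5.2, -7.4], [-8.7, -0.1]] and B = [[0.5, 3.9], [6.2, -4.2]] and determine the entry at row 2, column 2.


(AB)_{ij} = sum_k A_{ik} B_{kj}.
For i=2, j=2:
A_{21} * B_{12} = -8.7 * 3.9 = -33.93
A_{22} * B_{22} = -0.1 * -4.2 = 0.42
Sum = -33.93 + 0.42 = -33.51

-33.51


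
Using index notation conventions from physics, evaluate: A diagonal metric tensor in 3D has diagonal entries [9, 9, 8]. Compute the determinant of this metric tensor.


For a diagonal metric, the determinant is the product of diagonal entries.
Diagonal entries: 9, 9, 8
det(g) = 9 * 9 * 8 = 648

648


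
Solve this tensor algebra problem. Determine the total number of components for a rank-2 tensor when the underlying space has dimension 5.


The number of components of a rank-r tensor in d dimensions is d^r.
Here d = 5 and r = 2.
5^2 = 25

25


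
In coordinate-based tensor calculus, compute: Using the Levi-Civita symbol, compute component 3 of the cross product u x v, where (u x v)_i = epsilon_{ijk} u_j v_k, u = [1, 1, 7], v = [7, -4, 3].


(u x v)_3 = sum_{j,k} epsilon_{3jk} u_j v_k. Only permutations of (1,2,3) contribute; the two non-zero terms are:
eps_{312} u_1 v_2 = 1 * 1 * -4 = -4
eps_{321} u_2 v_1 = -1 * 1 * 7 = -7
(u x v)_3 = -11

-11


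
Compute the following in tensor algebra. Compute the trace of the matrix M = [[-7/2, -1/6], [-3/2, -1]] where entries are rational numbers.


The trace is the sum of diagonal entries.
Diagonal: M[1,1] = -7/2, M[2,2] = -1
Tr(M) = -7/2 + -1
Computing step by step:
After adding M[1,1]: -7/2
After adding M[2,2]: -9/2
Tr(M) = -9/2

-9/2


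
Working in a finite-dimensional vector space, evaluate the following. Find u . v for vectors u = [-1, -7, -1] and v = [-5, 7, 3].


The inner product u . v = sum of u_i * v_i.
Term-by-term: -1 * -5, -7 * 7, -1 * 3
Products: 5, -49, -3
Sum = 5 + -49 + -3 = -47

-47


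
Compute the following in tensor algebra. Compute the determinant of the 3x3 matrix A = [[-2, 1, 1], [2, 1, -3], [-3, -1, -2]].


Expanding along the first row, det(A) = a11*M_11 - a12*M_12 + a13*M_13, where M_1j is the (1,j) minor.
Minor M_11 = 1*-2 - -3*-1 = -5
Minor M_12 = 2*-2 - -3*-3 = -13
Minor M_13 = 2*-1 - 1*-3 = 1
det = -2*(-5) - 1*(-13) + 1*(1)
    = 10 - -13 + 1
    = 24

24


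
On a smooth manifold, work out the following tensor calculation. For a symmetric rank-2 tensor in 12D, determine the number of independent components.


A symmetric rank-2 tensor in d dimensions has d(d+1)/2 independent components.
d = 12
d(d+1)/2 = 12 * 13 / 2 = 156 / 2 = 78

78


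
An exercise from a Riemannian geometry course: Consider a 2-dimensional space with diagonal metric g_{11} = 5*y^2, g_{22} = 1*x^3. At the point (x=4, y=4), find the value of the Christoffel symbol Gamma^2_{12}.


For a diagonal metric, Gamma^k_{ij} = (1/2) g^{kk} (dg_{ik}/dx_j + dg_{jk}/dx_i - dg_{ij}/dx_k).
The metric is diagonal, so g_{ab} = 0 for a != b.
At the given point: g_{11} = 80, g_{22} = 64
g^{22} = 1/64
dg_{12}/dx_2 = 0 (off-diagonal)
dg_{22}/dx_1 = dg_{22}/dx_1 = 48
dg_{12}/dx_2 = 0 (off-diagonal)
Numerator = 0 + 48 - 0 = 48
Gamma^2_{12} = 48 / (2 * 64) = 3/8

3/8


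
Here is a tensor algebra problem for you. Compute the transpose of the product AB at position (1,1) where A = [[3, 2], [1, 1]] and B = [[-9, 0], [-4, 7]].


(AB)^T_{ij} = (AB)_{ji} = sum_k A_{jk} B_{ki}.
For i=1, j=1 we need (AB)_{11}:
A_{11} * B_{11} = 3 * -9 = -27
A_{12} * B_{21} = 2 * -4 = -8
Sum = -27 + -8 = -35

-35


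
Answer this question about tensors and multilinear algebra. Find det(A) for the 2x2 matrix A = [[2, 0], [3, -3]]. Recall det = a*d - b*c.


For a 2x2 matrix [[a, b], [c, d]], det = a*d - b*c.
a = 2, b = 0, c = 3, d = -3
a*d = 2 * -3 = -6
b*c = 0 * 3 = 0
det = -6 - 0 = -6

-6


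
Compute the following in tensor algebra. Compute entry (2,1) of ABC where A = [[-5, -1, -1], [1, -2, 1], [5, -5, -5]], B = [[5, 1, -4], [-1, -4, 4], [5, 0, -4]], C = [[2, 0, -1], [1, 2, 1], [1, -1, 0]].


(ABC)_{21} = sum_m (AB)_{2m} C_{m1}. First compute row 2 of AB.
(AB)_{21} = 1*5 + -2*-1 + 1*5 = 12
(AB)_{22} = 1*1 + -2*-4 + 1*0 = 9
(AB)_{23} = 1*-4 + -2*4 + 1*-4 = -16
Now contract with column 1 of C:
(AB)_{21} * C_{11} = 12 * 2 = 24
(AB)_{22} * C_{21} = 9 * 1 = 9
(AB)_{23} * C_{31} = -16 * 1 = -16
(ABC)_{21} = 24 + 9 + -16 = 17

17


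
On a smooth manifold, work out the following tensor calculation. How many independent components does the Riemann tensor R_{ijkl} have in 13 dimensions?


The Riemann tensor in d dimensions has d^2(d^2 - 1)/12 independent components.
d = 13, so d^2 = 169
d^2 - 1 = 168
d^2(d^2 - 1) = 169 * 168 = 28392
Divide by 12: 28392 / 12 = 2366

2366


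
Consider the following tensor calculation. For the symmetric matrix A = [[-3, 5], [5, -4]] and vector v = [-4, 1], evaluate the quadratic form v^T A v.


First compute Av:
(Av)_1 = -3*-4 + 5*1 = 17
(Av)_2 = 5*-4 + -4*1 = -24
Av = [17, -24]
Then v^T (Av) = -4*17 + 1*-24
= -68 + -24 = -92

-92


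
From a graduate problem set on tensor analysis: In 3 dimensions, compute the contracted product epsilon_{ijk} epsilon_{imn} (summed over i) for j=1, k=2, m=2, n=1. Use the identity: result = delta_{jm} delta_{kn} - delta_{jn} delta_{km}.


Using the identity: epsilon_{ijk} epsilon_{imn} = delta_{jm} delta_{kn} - delta_{jn} delta_{km}.
delta_{12} = 0
delta_{21} = 0
delta_{11} = 1
delta_{22} = 1
Result = 0 * 0 - 1 * 1 = 0 - 1 = -1

-1


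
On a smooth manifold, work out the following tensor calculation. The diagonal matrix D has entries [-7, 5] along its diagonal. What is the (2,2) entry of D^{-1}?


For a diagonal matrix, the inverse has entries (D^{-1})_{ii} = 1/d_{ii}.
The diagonal entries are: d_{11} = -7, d_{22} = 5
We need (D^{-1})_{22} = 1/d_{22} = 1/5 = 1/5

1/5


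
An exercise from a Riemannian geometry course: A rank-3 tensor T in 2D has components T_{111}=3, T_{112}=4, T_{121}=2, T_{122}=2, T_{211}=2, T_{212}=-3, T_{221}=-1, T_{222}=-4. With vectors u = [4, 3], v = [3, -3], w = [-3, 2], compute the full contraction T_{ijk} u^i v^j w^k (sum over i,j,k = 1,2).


S = sum over i,j,k of T_{ijk} u_i v_j w_k. Expanding all 8 terms:
T_{111}*u_1*v_1*w_1 = 3*4*3*-3 = -108  (running total: -108)
T_{112}*u_1*v_1*w_2 = 4*4*3*2 = 96  (running total: -12)
T_{121}*u_1*v_2*w_1 = 2*4*-3*-3 = 72  (running total: 60)
T_{122}*u_1*v_2*w_2 = 2*4*-3*2 = -48  (running total: 12)
T_{211}*u_2*v_1*w_1 = 2*3*3*-3 = -54  (running total: -42)
T_{212}*u_2*v_1*w_2 = -3*3*3*2 = -54  (running total: -96)
T_{221}*u_2*v_2*w_1 = -1*3*-3*-3 = -27  (running total: -123)
T_{222}*u_2*v_2*w_2 = -4*3*-3*2 = 72  (running total: -51)
S = -51

-51


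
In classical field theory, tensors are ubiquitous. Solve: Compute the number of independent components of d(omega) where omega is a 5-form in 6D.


The exterior derivative of a p-form is a (p+1)-form.
Its number of independent components is C(n, p+1).
n = 6, p+1 = 6
C(6, 6) = 1

1


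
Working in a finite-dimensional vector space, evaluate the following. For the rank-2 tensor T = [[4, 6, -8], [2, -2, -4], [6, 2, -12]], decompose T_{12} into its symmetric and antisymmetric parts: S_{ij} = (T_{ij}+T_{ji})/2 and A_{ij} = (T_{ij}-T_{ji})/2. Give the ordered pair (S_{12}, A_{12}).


T_{12} = 6
T_{21} = 2
S_{12} = (6 + 2)/2 = 8/2 = 4
A_{12} = (6 - 2)/2 = 4/2 = 2
Check: S + A = 4 + 2 = 6 = T_{12}.

(4, 2)


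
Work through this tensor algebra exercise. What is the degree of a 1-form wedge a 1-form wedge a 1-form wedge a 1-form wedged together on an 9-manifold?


The degree of a wedge product is the sum of the degrees of the individual forms.
Degrees: 1, 1, 1, 1
Total degree = 1 + 1 + 1 + 1 = 4

4


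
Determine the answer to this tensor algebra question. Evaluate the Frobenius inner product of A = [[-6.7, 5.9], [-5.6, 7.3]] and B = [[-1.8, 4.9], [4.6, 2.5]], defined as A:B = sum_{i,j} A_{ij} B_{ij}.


A:B = sum over all i,j of A_{ij} * B_{ij}.
Row 1: -6.7*-1.8=12.06, 5.9*4.9=28.91 => row sum = 40.97
Row 2: -5.6*4.6=-25.76, 7.3*2.5=18.25 => row sum = -7.51
Total = 40.97 + -7.51 = 33.46

33.46


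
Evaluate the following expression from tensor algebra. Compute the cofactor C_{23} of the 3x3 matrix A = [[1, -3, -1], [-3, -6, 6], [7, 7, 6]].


To find cofactor C_{23}, delete row 2 and column 3.
The resulting 2x2 submatrix is: [[1, -3], [7, 7]]
Minor M_{23} = 1*7 - -3*7
  = 7 - -21 = 28
Sign = (-1)^(2+3) = (-1)^5 = -1
Cofactor C_{23} = -1 * 28 = -28

-28


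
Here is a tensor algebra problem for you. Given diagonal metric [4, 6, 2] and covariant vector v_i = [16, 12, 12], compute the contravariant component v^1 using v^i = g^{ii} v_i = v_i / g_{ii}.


To raise an index with a diagonal metric: v^i = v_i / g_{ii}.
For index 1: v_1 = 16, g_{11} = 4
v^1 = 16 / 4 = 4

4


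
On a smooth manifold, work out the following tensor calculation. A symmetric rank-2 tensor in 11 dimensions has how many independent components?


A symmetric rank-2 tensor in d dimensions has d(d+1)/2 independent components.
d = 11
d(d+1)/2 = 11 * 12 / 2 = 132 / 2 = 66

66


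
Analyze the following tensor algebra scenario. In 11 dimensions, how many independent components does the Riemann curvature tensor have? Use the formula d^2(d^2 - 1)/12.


The Riemann tensor in d dimensions has d^2(d^2 - 1)/12 independent components.
d = 11, so d^2 = 121
d^2 - 1 = 120
d^2(d^2 - 1) = 121 * 120 = 14520
Divide by 12: 14520 / 12 = 1210

1210


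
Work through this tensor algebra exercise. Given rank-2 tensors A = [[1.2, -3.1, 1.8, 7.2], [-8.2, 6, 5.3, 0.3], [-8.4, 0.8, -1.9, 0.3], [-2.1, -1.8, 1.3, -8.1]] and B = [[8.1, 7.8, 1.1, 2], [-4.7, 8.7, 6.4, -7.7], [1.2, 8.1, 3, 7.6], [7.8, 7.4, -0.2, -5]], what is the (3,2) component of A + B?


Tensor addition is component-wise: (A + B)_{ij} = A_{ij} + B_{ij}.
A_{32} = 0.8
B_{32} = 8.1
(A + B)_{32} = 0.8 + 8.1 = 8.9

8.9
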